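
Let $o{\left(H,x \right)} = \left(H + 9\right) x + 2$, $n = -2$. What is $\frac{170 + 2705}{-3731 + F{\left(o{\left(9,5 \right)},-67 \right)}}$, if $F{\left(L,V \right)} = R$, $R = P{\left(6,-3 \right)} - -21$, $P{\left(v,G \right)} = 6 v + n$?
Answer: $- \frac{2875}{3676} \approx -0.7821$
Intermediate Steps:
$P{\left(v,G \right)} = -2 + 6 v$ ($P{\left(v,G \right)} = 6 v - 2 = -2 + 6 v$)
$o{\left(H,x \right)} = 2 + x \left(9 + H\right)$ ($o{\left(H,x \right)} = \left(9 + H\right) x + 2 = x \left(9 + H\right) + 2 = 2 + x \left(9 + H\right)$)
$R = 55$ ($R = \left(-2 + 6 \cdot 6\right) - -21 = \left(-2 + 36\right) + 21 = 34 + 21 = 55$)
$F{\left(L,V \right)} = 55$
$\frac{170 + 2705}{-3731 + F{\left(o{\left(9,5 \right)},-67 \right)}} = \frac{170 + 2705}{-3731 + 55} = \frac{2875}{-3676} = 2875 \left(- \frac{1}{3676}\right) = - \frac{2875}{3676}$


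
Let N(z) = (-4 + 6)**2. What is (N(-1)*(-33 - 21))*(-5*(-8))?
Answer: -8640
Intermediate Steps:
N(z) = 4 (N(z) = 2**2 = 4)
(N(-1)*(-33 - 21))*(-5*(-8)) = (4*(-33 - 21))*(-5*(-8)) = (4*(-54))*40 = -216*40 = -8640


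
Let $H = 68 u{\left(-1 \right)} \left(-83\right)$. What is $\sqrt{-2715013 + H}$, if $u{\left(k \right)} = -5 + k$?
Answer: $i \sqrt{2681149} \approx 1637.4 i$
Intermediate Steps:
$H = 33864$ ($H = 68 \left(-5 - 1\right) \left(-83\right) = 68 \left(-6\right) \left(-83\right) = \left(-408\right) \left(-83\right) = 33864$)
$\sqrt{-2715013 + H} = \sqrt{-2715013 + 33864} = \sqrt{-2681149} = i \sqrt{2681149}$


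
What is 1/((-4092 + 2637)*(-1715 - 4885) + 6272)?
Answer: 1/9609272 ≈ 1.0407e-7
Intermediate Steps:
1/((-4092 + 2637)*(-1715 - 4885) + 6272) = 1/(-1455*(-6600) + 6272) = 1/(9603000 + 6272) = 1/9609272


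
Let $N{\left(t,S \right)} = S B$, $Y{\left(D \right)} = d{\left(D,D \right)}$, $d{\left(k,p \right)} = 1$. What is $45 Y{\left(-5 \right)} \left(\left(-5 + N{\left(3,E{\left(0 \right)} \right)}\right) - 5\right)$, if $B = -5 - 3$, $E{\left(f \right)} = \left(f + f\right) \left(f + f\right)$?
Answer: $-450$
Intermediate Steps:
$Y{\left(D \right)} = 1$
$E{\left(f \right)} = 4 f^{2}$ ($E{\left(f \right)} = 2 f 2 f = 4 f^{2}$)
$B = -8$ ($B = -5 - 3 = -8$)
$N{\left(t,S \right)} = - 8 S$ ($N{\left(t,S \right)} = S \left(-8\right) = - 8 S$)
$45 Y{\left(-5 \right)} \left(\left(-5 + N{\left(3,E{\left(0 \right)} \right)}\right) - 5\right) = 45 \cdot 1 \left(\left(-5 - 8 \cdot 4 \cdot 0^{2}\right) - 5\right) = 45 \left(\left(-5 - 8 \cdot 4 \cdot 0\right) - 5\right) = 45 \left(\left(-5 - 0\right) - 5\right) = 45 \left(\left(-5 + 0\right) - 5\right) = 45 \left(-5 - 5\right) = 45 \left(-10\right) = -450$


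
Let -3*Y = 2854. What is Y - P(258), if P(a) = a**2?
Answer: -202546/3 ≈ -67515.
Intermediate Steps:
Y = -2854/3 (Y = -1/3*2854 = -2854/3 ≈ -951.33)
Y - P(258) = -2854/3 - 1*258**2 = -2854/3 - 1*66564 = -2854/3 - 66564 = -202546/3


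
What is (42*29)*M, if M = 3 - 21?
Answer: -21924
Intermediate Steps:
M = -18
(42*29)*M = (42*29)*(-18) = 1218*(-18) = -21924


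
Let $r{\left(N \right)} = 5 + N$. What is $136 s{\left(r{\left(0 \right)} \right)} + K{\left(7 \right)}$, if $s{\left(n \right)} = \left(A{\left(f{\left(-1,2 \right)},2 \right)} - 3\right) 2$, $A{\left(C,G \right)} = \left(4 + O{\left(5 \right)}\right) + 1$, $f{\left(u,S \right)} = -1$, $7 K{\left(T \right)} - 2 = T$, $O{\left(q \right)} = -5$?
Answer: $- \frac{5703}{7} \approx -814.71$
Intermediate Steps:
$K{\left(T \right)} = \frac{2}{7} + \frac{T}{7}$
$A{\left(C,G \right)} = 0$ ($A{\left(C,G \right)} = \left(4 - 5\right) + 1 = -1 + 1 = 0$)
$s{\left(n \right)} = -6$ ($s{\left(n \right)} = \left(0 - 3\right) 2 = \left(-3\right) 2 = -6$)
$136 s{\left(r{\left(0 \right)} \right)} + K{\left(7 \right)} = 136 \left(-6\right) + \left(\frac{2}{7} + \frac{1}{7} \cdot 7\right) = -816 + \left(\frac{2}{7} + 1\right) = -816 + \frac{9}{7} = - \frac{5703}{7}$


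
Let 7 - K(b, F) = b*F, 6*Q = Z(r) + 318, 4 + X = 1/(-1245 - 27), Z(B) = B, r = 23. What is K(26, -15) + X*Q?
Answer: 1294555/7632 ≈ 169.62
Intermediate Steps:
X = -5089/1272 (X = -4 + 1/(-1245 - 27) = -4 + 1/(-1272) = -4 - 1/1272 = -5089/1272 ≈ -4.0008)
Q = 341/6 (Q = (23 + 318)/6 = (1/6)*341 = 341/6 ≈ 56.833)
K(b, F) = 7 - F*b (K(b, F) = 7 - b*F = 7 - F*b)
K(26, -15) + X*Q = (7 - 1*(-15)*26) - 5089/1272*341/6 = (7 + 390) - 1735349/7632 = 397 - 1735349/7632 = 1294555/7632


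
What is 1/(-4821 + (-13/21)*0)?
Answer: -1/4821 ≈ -0.00020743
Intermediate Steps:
1/(-4821 + (-13/21)*0) = 1/(-4821 + ((1/21)*(-13))*0) = 1/(-4821 - 13/21*0) = 1/(-4821 + 0) = 1/(-4821) = -1/4821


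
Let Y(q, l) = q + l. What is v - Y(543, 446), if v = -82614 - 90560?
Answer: -174163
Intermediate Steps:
v = -173174
Y(q, l) = l + q
v - Y(543, 446) = -173174 - (446 + 543) = -173174 - 1*989 = -173174 - 989 = -174163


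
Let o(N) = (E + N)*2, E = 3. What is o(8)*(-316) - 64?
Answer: -7016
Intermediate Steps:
o(N) = 6 + 2*N (o(N) = (3 + N)*2 = 6 + 2*N)
o(8)*(-316) - 64 = (6 + 2*8)*(-316) - 64 = (6 + 16)*(-316) - 64 = 22*(-316) - 64 = -6952 - 64 = -7016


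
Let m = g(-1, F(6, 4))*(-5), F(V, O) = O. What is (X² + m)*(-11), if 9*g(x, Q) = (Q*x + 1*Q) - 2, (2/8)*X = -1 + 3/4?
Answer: -209/9 ≈ -23.222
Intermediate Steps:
X = -1 (X = 4*(-1 + 3/4) = 4*(-1 + 3*(¼)) = 4*(-1 + ¾) = 4*(-¼) = -1)
g(x, Q) = -2/9 + Q/9 + Q*x/9 (g(x, Q) = ((Q*x + 1*Q) - 2)/9 = ((Q*x + Q) - 2)/9 = ((Q + Q*x) - 2)/9 = (-2 + Q + Q*x)/9 = -2/9 + Q/9 + Q*x/9)
m = 10/9 (m = (-2/9 + (⅑)*4 + (⅑)*4*(-1))*(-5) = (-2/9 + 4/9 - 4/9)*(-5) = -2/9*(-5) = 10/9 ≈ 1.1111)
(X² + m)*(-11) = ((-1)² + 10/9)*(-11) = (1 + 10/9)*(-11) = (19/9)*(-11) = -209/9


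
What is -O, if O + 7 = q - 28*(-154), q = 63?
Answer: -4368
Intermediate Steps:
O = 4368 (O = -7 + (63 - 28*(-154)) = -7 + (63 + 4312) = -7 + 4375 = 4368)
-O = -1*4368 = -4368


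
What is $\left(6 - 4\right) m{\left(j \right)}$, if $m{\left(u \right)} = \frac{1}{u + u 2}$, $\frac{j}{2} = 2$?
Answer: $\frac{1}{6} \approx 0.16667$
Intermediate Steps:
$j = 4$ ($j = 2 \cdot 2 = 4$)
$m{\left(u \right)} = \frac{1}{3 u}$ ($m{\left(u \right)} = \frac{1}{u + 2 u} = \frac{1}{3 u}$)
$\left(6 - 4\right) m{\left(j \right)} = \left(6 - 4\right) \frac{1}{3 \cdot 4} = 2 \cdot \frac{1}{3} \cdot \frac{1}{4} = 2 \cdot \frac{1}{12} = \frac{1}{6}$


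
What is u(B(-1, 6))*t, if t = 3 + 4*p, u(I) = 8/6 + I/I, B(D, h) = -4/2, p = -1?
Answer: -7/3 ≈ -2.3333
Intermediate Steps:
B(D, h) = -2 (B(D, h) = -4*1/2 = -2)
u(I) = 7/3 (u(I) = 8*(1/6) + 1 = 4/3 + 1 = 7/3)
t = -1 (t = 3 + 4*(-1) = 3 - 4 = -1)
u(B(-1, 6))*t = (7/3)*(-1) = -7/3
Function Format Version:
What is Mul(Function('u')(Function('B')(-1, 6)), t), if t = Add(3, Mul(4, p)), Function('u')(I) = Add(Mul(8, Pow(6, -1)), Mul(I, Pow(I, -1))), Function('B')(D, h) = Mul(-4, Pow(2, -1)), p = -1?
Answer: Rational(-7, 3) ≈ -2.3333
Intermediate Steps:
Function('B')(D, h) = -2 (Function('B')(D, h) = Mul(-4, Rational(1, 2)) = -2)
Function('u')(I) = Rational(7, 3) (Function('u')(I) = Add(Mul(8, Rational(1, 6)), 1) = Add(Rational(4, 3), 1) = Rational(7, 3))
t = -1 (t = Add(3, Mul(4, -1)) = Add(3, -4) = -1)
Mul(Function('u')(Function('B')(-1, 6)), t) = Mul(Rational(7, 3), -1) = Rational(-7, 3)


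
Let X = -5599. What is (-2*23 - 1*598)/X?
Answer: 644/5599 ≈ 0.11502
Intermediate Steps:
(-2*23 - 1*598)/X = (-2*23 - 1*598)/(-5599) = (-46 - 598)*(-1/5599) = -644*(-1/5599) = 644/5599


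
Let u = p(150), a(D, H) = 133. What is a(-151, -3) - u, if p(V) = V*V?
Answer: -22367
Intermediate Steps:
p(V) = V**2
u = 22500 (u = 150**2 = 22500)
a(-151, -3) - u = 133 - 1*22500 = 133 - 22500 = -22367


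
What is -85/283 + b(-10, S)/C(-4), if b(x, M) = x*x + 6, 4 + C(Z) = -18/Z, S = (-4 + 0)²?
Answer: 59911/283 ≈ 211.70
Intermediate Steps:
S = 16 (S = (-4)² = 16)
C(Z) = -4 - 18/Z
b(x, M) = 6 + x² (b(x, M) = x² + 6 = 6 + x²)
-85/283 + b(-10, S)/C(-4) = -85/283 + (6 + (-10)²)/(-4 - 18/(-4)) = -85*1/283 + (6 + 100)/(-4 - 18*(-¼)) = -85/283 + 106/(-4 + 9/2) = -85/283 + 106/(½) = -85/283 + 106*2 = -85/283 + 212 = 59911/283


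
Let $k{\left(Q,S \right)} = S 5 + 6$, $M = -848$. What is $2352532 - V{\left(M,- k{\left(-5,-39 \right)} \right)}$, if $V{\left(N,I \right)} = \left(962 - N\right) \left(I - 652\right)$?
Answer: $3190562$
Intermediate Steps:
$k{\left(Q,S \right)} = 6 + 5 S$ ($k{\left(Q,S \right)} = 5 S + 6 = 6 + 5 S$)
$V{\left(N,I \right)} = \left(-652 + I\right) \left(962 - N\right)$ ($V{\left(N,I \right)} = \left(962 - N\right) \left(-652 + I\right) = \left(-652 + I\right) \left(962 - N\right)$)
$2352532 - V{\left(M,- k{\left(-5,-39 \right)} \right)} = 2352532 - \left(-627224 + 652 \left(-848\right) + 962 \left(- (6 + 5 \left(-39\right))\right) - - (6 + 5 \left(-39\right)) \left(-848\right)\right) = 2352532 - \left(-627224 - 552896 + 962 \left(- (6 - 195)\right) - - (6 - 195) \left(-848\right)\right) = 2352532 - \left(-627224 - 552896 + 962 \left(\left(-1\right) \left(-189\right)\right) - \left(-1\right) \left(-189\right) \left(-848\right)\right) = 2352532 - \left(-627224 - 552896 + 962 \cdot 189 - 189 \left(-848\right)\right) = 2352532 - \left(-627224 - 552896 + 181818 + 160272\right) = 2352532 - -838030 = 2352532 + 838030 = 3190562$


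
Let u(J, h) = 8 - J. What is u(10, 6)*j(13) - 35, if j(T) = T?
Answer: -61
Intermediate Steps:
u(10, 6)*j(13) - 35 = (8 - 1*10)*13 - 35 = (8 - 10)*13 - 35 = -2*13 - 35 = -26 - 35 = -61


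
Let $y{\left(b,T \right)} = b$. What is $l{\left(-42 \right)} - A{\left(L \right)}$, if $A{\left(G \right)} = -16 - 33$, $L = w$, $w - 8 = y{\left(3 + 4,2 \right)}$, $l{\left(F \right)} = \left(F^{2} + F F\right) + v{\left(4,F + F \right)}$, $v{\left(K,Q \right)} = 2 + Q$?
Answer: $3495$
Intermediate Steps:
$l{\left(F \right)} = 2 + 2 F + 2 F^{2}$ ($l{\left(F \right)} = \left(F^{2} + F F\right) + \left(2 + \left(F + F\right)\right) = \left(F^{2} + F^{2}\right) + \left(2 + 2 F\right) = 2 F^{2} + \left(2 + 2 F\right) = 2 + 2 F + 2 F^{2}$)
$w = 15$ ($w = 8 + \left(3 + 4\right) = 8 + 7 = 15$)
$L = 15$
$A{\left(G \right)} = -49$
$l{\left(-42 \right)} - A{\left(L \right)} = \left(2 + 2 \left(-42\right) + 2 \left(-42\right)^{2}\right) - -49 = \left(2 - 84 + 2 \cdot 1764\right) + 49 = \left(2 - 84 + 3528\right) + 49 = 3446 + 49 = 3495$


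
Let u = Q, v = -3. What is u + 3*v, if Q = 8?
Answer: -1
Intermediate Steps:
u = 8
u + 3*v = 8 + 3*(-3) = 8 - 9 = -1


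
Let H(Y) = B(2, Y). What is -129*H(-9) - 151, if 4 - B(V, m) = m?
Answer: -1828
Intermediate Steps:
B(V, m) = 4 - m
H(Y) = 4 - Y
-129*H(-9) - 151 = -129*(4 - 1*(-9)) - 151 = -129*(4 + 9) - 151 = -129*13 - 151 = -1677 - 151 = -1828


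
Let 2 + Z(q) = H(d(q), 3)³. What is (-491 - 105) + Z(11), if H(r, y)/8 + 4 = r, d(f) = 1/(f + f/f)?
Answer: -846730/27 ≈ -31360.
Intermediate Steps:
d(f) = 1/(1 + f) (d(f) = 1/(f + 1) = 1/(1 + f))
H(r, y) = -32 + 8*r
Z(q) = -2 + (-32 + 8/(1 + q))³
(-491 - 105) + Z(11) = (-491 - 105) + (-2 - 512*(3 + 4*11)³/(1 + 11)³) = -596 + (-2 - 512*(3 + 44)³/12³) = -596 + (-2 - 512*1/1728*47³) = -596 + (-2 - 512*1/1728*103823) = -596 + (-2 - 830584/27) = -596 - 830638/27 = -846730/27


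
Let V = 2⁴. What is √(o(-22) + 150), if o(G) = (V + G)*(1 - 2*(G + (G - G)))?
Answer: 2*I*√30 ≈ 10.954*I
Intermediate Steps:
V = 16
o(G) = (1 - 2*G)*(16 + G) (o(G) = (16 + G)*(1 - 2*(G + (G - G))) = (16 + G)*(1 - 2*(G + 0)) = (16 + G)*(1 - 2*G) = (1 - 2*G)*(16 + G))
√(o(-22) + 150) = √((16 - 31*(-22) - 2*(-22)²) + 150) = √((16 + 682 - 2*484) + 150) = √((16 + 682 - 968) + 150) = √(-270 + 150) = √(-120) = 2*I*√30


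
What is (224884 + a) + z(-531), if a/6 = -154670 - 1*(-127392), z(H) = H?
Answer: 60685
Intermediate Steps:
a = -163668 (a = 6*(-154670 - 1*(-127392)) = 6*(-154670 + 127392) = 6*(-27278) = -163668)
(224884 + a) + z(-531) = (224884 - 163668) - 531 = 61216 - 531 = 60685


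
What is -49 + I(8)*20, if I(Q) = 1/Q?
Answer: -93/2 ≈ -46.500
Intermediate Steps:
-49 + I(8)*20 = -49 + 20/8 = -49 + (⅛)*20 = -49 + 5/2 = -93/2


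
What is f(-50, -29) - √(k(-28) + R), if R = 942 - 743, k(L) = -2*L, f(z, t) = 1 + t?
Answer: -28 - √255 ≈ -43.969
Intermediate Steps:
R = 199
f(-50, -29) - √(k(-28) + R) = (1 - 29) - √(-2*(-28) + 199) = -28 - √(56 + 199) = -28 - √255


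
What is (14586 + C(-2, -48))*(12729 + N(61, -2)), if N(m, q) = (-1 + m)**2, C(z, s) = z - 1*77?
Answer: 236884803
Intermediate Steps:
C(z, s) = -77 + z (C(z, s) = z - 77 = -77 + z)
(14586 + C(-2, -48))*(12729 + N(61, -2)) = (14586 + (-77 - 2))*(12729 + (-1 + 61)**2) = (14586 - 79)*(12729 + 60**2) = 14507*(12729 + 3600) = 14507*16329 = 236884803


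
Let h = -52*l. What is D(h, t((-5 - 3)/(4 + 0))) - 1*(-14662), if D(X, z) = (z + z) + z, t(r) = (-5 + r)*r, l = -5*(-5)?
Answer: 14704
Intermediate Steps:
l = 25
t(r) = r*(-5 + r)
h = -1300 (h = -52*25 = -1300)
D(X, z) = 3*z (D(X, z) = 2*z + z = 3*z)
D(h, t((-5 - 3)/(4 + 0))) - 1*(-14662) = 3*(((-5 - 3)/(4 + 0))*(-5 + (-5 - 3)/(4 + 0))) - 1*(-14662) = 3*((-8/4)*(-5 - 8/4)) + 14662 = 3*((-8*¼)*(-5 - 8*¼)) + 14662 = 3*(-2*(-5 - 2)) + 14662 = 3*(-2*(-7)) + 14662 = 3*14 + 14662 = 42 + 14662 = 14704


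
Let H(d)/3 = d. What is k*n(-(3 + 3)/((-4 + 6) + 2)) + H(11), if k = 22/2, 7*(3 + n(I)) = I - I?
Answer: 0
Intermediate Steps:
H(d) = 3*d
n(I) = -3 (n(I) = -3 + (I - I)/7 = -3 + (⅐)*0 = -3 + 0 = -3)
k = 11 (k = 22*(½) = 11)
k*n(-(3 + 3)/((-4 + 6) + 2)) + H(11) = 11*(-3) + 3*11 = -33 + 33 = 0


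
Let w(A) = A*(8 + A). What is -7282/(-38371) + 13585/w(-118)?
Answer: 11196189/9055556 ≈ 1.2364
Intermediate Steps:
-7282/(-38371) + 13585/w(-118) = -7282/(-38371) + 13585/((-118*(8 - 118))) = -7282*(-1/38371) + 13585/((-118*(-110))) = 7282/38371 + 13585/12980 = 7282/38371 + 13585*(1/12980) = 7282/38371 + 247/236 = 11196189/9055556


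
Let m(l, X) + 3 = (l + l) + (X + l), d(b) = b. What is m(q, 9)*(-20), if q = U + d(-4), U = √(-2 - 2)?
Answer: 120 - 120*I ≈ 120.0 - 120.0*I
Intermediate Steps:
U = 2*I (U = √(-4) = 2*I ≈ 2.0*I)
q = -4 + 2*I (q = 2*I - 4 = -4 + 2*I ≈ -4.0 + 2.0*I)
m(l, X) = -3 + X + 3*l (m(l, X) = -3 + ((l + l) + (X + l)) = -3 + (2*l + (X + l)) = -3 + (X + 3*l) = -3 + X + 3*l)
m(q, 9)*(-20) = (-3 + 9 + 3*(-4 + 2*I))*(-20) = (-3 + 9 + (-12 + 6*I))*(-20) = (-6 + 6*I)*(-20) = 120 - 120*I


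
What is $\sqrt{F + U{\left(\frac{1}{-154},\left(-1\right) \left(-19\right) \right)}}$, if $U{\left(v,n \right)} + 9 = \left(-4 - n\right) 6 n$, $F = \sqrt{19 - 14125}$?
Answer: $\sqrt{-2631 + i \sqrt{14106}} \approx 1.1574 + 51.306 i$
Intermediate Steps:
$F = i \sqrt{14106}$ ($F = \sqrt{-14106} = i \sqrt{14106} \approx 118.77 i$)
$U{\left(v,n \right)} = -9 + n \left(-24 - 6 n\right)$ ($U{\left(v,n \right)} = -9 + \left(-4 - n\right) 6 n = -9 + \left(-24 - 6 n\right) n = -9 + n \left(-24 - 6 n\right)$)
$\sqrt{F + U{\left(\frac{1}{-154},\left(-1\right) \left(-19\right) \right)}} = \sqrt{i \sqrt{14106} - \left(9 + 2166 + 24 \left(-1\right) \left(-19\right)\right)} = \sqrt{i \sqrt{14106} - \left(465 + 2166\right)} = \sqrt{i \sqrt{14106} - 2631} = \sqrt{-2631 + i \sqrt{14106}}$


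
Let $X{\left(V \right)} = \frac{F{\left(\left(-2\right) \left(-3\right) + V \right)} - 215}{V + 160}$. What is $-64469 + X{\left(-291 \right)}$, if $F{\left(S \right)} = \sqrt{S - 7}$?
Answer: $- \frac{8445224}{131} - \frac{2 i \sqrt{73}}{131} \approx -64467.0 - 0.13044 i$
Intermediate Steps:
$F{\left(S \right)} = \sqrt{-7 + S}$
$X{\left(V \right)} = \frac{-215 + \sqrt{-1 + V}}{160 + V}$ ($X{\left(V \right)} = \frac{\sqrt{-7 + \left(\left(-2\right) \left(-3\right) + V\right)} - 215}{V + 160} = \frac{\sqrt{-7 + \left(6 + V\right)} - 215}{160 + V} = \frac{\sqrt{-1 + V} - 215}{160 + V} = \frac{-215 + \sqrt{-1 + V}}{160 + V}$)
$-64469 + X{\left(-291 \right)} = -64469 + \frac{-215 + \sqrt{-1 - 291}}{160 - 291} = -64469 + \frac{-215 + \sqrt{-292}}{-131} = -64469 - \frac{-215 + 2 i \sqrt{73}}{131} = -64469 + \left(\frac{215}{131} - \frac{2 i \sqrt{73}}{131}\right) = - \frac{8445224}{131} - \frac{2 i \sqrt{73}}{131}$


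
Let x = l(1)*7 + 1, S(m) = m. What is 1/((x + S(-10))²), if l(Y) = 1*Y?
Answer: ¼ ≈ 0.25000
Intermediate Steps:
l(Y) = Y
x = 8 (x = 1*7 + 1 = 7 + 1 = 8)
1/((x + S(-10))²) = 1/((8 - 10)²) = 1/((-2)²) = 1/4 = ¼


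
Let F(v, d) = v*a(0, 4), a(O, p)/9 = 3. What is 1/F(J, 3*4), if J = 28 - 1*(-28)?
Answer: 1/1512 ≈ 0.00066138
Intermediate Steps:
a(O, p) = 27 (a(O, p) = 9*3 = 27)
J = 56 (J = 28 + 28 = 56)
F(v, d) = 27*v (F(v, d) = v*27 = 27*v)
1/F(J, 3*4) = 1/(27*56) = 1/1512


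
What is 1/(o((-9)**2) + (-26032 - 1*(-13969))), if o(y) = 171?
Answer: -1/11892 ≈ -8.4090e-5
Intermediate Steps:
1/(o((-9)**2) + (-26032 - 1*(-13969))) = 1/(171 + (-26032 - 1*(-13969))) = 1/(171 + (-26032 + 13969)) = 1/(171 - 12063) = 1/(-11892) = -1/11892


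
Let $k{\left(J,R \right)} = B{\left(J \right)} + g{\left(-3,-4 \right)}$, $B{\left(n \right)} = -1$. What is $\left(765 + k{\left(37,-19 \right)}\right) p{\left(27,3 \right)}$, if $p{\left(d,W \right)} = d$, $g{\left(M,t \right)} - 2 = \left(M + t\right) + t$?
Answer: $20385$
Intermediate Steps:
$g{\left(M,t \right)} = 2 + M + 2 t$ ($g{\left(M,t \right)} = 2 + \left(\left(M + t\right) + t\right) = 2 + \left(M + 2 t\right) = 2 + M + 2 t$)
$k{\left(J,R \right)} = -10$ ($k{\left(J,R \right)} = -1 + \left(2 - 3 + 2 \left(-4\right)\right) = -1 - 9 = -10$)
$\left(765 + k{\left(37,-19 \right)}\right) p{\left(27,3 \right)} = \left(765 - 10\right) 27 = 755 \cdot 27 = 20385$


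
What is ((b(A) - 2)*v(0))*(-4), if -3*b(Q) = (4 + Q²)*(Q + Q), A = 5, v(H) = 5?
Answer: 5920/3 ≈ 1973.3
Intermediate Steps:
b(Q) = -2*Q*(4 + Q²)/3 (b(Q) = -(4 + Q²)*(Q + Q)/3 = -(4 + Q²)*2*Q/3 = -2*Q*(4 + Q²)/3)
((b(A) - 2)*v(0))*(-4) = ((-⅔*5*(4 + 5²) - 2)*5)*(-4) = ((-⅔*5*(4 + 25) - 2)*5)*(-4) = ((-⅔*5*29 - 2)*5)*(-4) = ((-290/3 - 2)*5)*(-4) = -296/3*5*(-4) = -1480/3*(-4) = 5920/3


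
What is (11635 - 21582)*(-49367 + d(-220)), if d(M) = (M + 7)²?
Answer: 39768106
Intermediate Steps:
d(M) = (7 + M)²
(11635 - 21582)*(-49367 + d(-220)) = (11635 - 21582)*(-49367 + (7 - 220)²) = -9947*(-49367 + (-213)²) = -9947*(-49367 + 45369) = -9947*(-3998) = 39768106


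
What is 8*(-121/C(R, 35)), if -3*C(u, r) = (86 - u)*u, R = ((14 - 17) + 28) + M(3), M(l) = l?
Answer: 363/203 ≈ 1.7882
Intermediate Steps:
R = 28 (R = ((14 - 17) + 28) + 3 = (-3 + 28) + 3 = 25 + 3 = 28)
C(u, r) = -u*(86 - u)/3 (C(u, r) = -(86 - u)*u/3 = -u*(86 - u)/3)
8*(-121/C(R, 35)) = 8*(-121*3/(28*(-86 + 28))) = 8*(-121/((⅓)*28*(-58))) = 8*(-121/(-1624/3)) = 8*(-121*(-3/1624)) = 8*(363/1624) = 363/203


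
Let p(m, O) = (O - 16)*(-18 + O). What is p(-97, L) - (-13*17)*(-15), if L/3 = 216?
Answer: 394845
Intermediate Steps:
L = 648 (L = 3*216 = 648)
p(m, O) = (-18 + O)*(-16 + O) (p(m, O) = (-16 + O)*(-18 + O) = (-18 + O)*(-16 + O))
p(-97, L) - (-13*17)*(-15) = (288 + 648² - 34*648) - (-13*17)*(-15) = (288 + 419904 - 22032) - (-221)*(-15) = 398160 - 1*3315 = 398160 - 3315 = 394845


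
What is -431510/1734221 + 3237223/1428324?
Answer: 4997724019043/2477029475604 ≈ 2.0176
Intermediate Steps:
-431510/1734221 + 3237223/1428324 = 4997724019043/2477029475604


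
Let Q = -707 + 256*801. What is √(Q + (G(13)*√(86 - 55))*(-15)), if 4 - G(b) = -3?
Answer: √(204349 - 105*√31) ≈ 451.40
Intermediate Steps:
G(b) = 7 (G(b) = 4 - 1*(-3) = 4 + 3 = 7)
Q = 204349 (Q = -707 + 205056 = 204349)
√(Q + (G(13)*√(86 - 55))*(-15)) = √(204349 + (7*√(86 - 55))*(-15)) = √(204349 + (7*√31)*(-15)) = √(204349 - 105*√31)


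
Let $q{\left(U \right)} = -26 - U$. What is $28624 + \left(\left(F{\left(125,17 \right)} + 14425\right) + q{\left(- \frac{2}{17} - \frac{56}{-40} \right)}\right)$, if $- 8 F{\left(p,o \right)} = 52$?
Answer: $\frac{7312587}{170} \approx 43015.0$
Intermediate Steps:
$F{\left(p,o \right)} = - \frac{13}{2}$ ($F{\left(p,o \right)} = \left(- \frac{1}{8}\right) 52 = - \frac{13}{2}$)
$28624 + \left(\left(F{\left(125,17 \right)} + 14425\right) + q{\left(- \frac{2}{17} - \frac{56}{-40} \right)}\right) = 28624 + \left(\left(- \frac{13}{2} + 14425\right) - \left(26 - \frac{2}{17} + \frac{7}{5}\right)\right) = 28624 + \left(\frac{28837}{2} - \left(26 - \frac{2}{17} + \frac{7}{5}\right)\right) = 28624 + \left(\frac{28837}{2} - \frac{2319}{85}\right) = 28624 + \frac{2446507}{170} = \frac{7312587}{170}$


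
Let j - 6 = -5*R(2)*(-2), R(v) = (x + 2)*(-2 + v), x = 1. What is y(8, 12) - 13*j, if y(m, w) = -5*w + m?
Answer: -130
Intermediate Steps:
R(v) = -6 + 3*v (R(v) = (1 + 2)*(-2 + v) = 3*(-2 + v) = -6 + 3*v)
y(m, w) = m - 5*w
j = 6 (j = 6 - 5*(-6 + 3*2)*(-2) = 6 - 5*(-6 + 6)*(-2) = 6 - 5*0*(-2) = 6 + 0*(-2) = 6 + 0 = 6)
y(8, 12) - 13*j = (8 - 5*12) - 13*6 = (8 - 60) - 78 = -52 - 78 = -130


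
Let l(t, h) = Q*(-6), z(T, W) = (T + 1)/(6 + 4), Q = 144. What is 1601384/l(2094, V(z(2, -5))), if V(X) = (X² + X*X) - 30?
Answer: -200173/108 ≈ -1853.5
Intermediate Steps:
z(T, W) = ⅒ + T/10 (z(T, W) = (1 + T)/10 = (1 + T)*(⅒) = ⅒ + T/10)
V(X) = -30 + 2*X² (V(X) = (X² + X²) - 30 = 2*X² - 30 = -30 + 2*X²)
l(t, h) = -864 (l(t, h) = 144*(-6) = -864)
1601384/l(2094, V(z(2, -5))) = 1601384/(-864) = 1601384*(-1/864) = -200173/108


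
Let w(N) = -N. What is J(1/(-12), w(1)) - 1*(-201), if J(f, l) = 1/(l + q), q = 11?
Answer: 2011/10 ≈ 201.10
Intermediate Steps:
J(f, l) = 1/(11 + l) (J(f, l) = 1/(l + 11) = 1/(11 + l))
J(1/(-12), w(1)) - 1*(-201) = 1/(11 - 1*1) - 1*(-201) = 1/(11 - 1) + 201 = 1/10 + 201 = ⅒ + 201 = 2011/10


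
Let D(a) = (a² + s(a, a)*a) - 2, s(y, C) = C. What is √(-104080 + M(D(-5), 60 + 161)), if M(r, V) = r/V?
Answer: 4*I*√317710042/221 ≈ 322.61*I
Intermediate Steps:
D(a) = -2 + 2*a² (D(a) = (a² + a*a) - 2 = (a² + a²) - 2 = 2*a² - 2 = -2 + 2*a²)
√(-104080 + M(D(-5), 60 + 161)) = √(-104080 + (-2 + 2*(-5)²)/(60 + 161)) = √(-104080 + (-2 + 2*25)/221) = √(-104080 + (-2 + 50)*(1/221)) = √(-104080 + 48*(1/221)) = √(-104080 + 48/221) = √(-23001632/221) = 4*I*√317710042/221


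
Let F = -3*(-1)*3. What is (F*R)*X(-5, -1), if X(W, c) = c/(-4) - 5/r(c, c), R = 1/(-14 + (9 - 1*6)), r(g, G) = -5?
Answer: -45/44 ≈ -1.0227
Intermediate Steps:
F = 9 (F = 3*3 = 9)
R = -1/11 (R = 1/(-14 + (9 - 6)) = 1/(-14 + 3) = 1/(-11) = -1/11 ≈ -0.090909)
X(W, c) = 1 - c/4 (X(W, c) = c/(-4) - 5/(-5) = c*(-1/4) - 5*(-1/5) = -c/4 + 1 = 1 - c/4)
(F*R)*X(-5, -1) = (9*(-1/11))*(1 - 1/4*(-1)) = -9*(1 + 1/4)/11 = -9/11*5/4 = -45/44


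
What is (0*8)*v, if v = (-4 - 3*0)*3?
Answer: 0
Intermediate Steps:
v = -12 (v = (-4 + 0)*3 = -4*3 = -12)
(0*8)*v = (0*8)*(-12) = 0*(-12) = 0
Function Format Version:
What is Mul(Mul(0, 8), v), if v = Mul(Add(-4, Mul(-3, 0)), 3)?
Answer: 0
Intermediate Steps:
v = -12 (v = Mul(Add(-4, 0), 3) = Mul(-4, 3) = -12)
Mul(Mul(0, 8), v) = Mul(Mul(0, 8), -12) = Mul(0, -12) = 0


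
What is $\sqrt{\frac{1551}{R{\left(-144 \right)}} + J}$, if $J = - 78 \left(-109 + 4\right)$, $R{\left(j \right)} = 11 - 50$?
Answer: $\frac{\sqrt{1377389}}{13} \approx 90.279$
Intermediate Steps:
$R{\left(j \right)} = -39$
$J = 8190$ ($J = \left(-78\right) \left(-105\right) = 8190$)
$\sqrt{\frac{1551}{R{\left(-144 \right)}} + J} = \sqrt{\frac{1551}{-39} + 8190} = \sqrt{1551 \left(- \frac{1}{39}\right) + 8190} = \sqrt{- \frac{517}{13} + 8190} = \sqrt{\frac{105953}{13}} = \frac{\sqrt{1377389}}{13}$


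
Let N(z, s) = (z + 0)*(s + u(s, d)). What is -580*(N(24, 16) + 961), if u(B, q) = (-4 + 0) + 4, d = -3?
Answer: -780100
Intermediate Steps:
u(B, q) = 0 (u(B, q) = -4 + 4 = 0)
N(z, s) = s*z (N(z, s) = (z + 0)*(s + 0) = z*s = s*z)
-580*(N(24, 16) + 961) = -580*(16*24 + 961) = -580*(384 + 961) = -580*1345 = -780100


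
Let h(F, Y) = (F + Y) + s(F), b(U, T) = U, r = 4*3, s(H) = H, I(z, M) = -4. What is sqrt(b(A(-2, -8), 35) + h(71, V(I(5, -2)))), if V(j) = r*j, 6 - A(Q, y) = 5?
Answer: sqrt(95) ≈ 9.7468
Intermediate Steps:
A(Q, y) = 1 (A(Q, y) = 6 - 1*5 = 6 - 5 = 1)
r = 12
V(j) = 12*j
h(F, Y) = Y + 2*F (h(F, Y) = (F + Y) + F = Y + 2*F)
sqrt(b(A(-2, -8), 35) + h(71, V(I(5, -2)))) = sqrt(1 + (12*(-4) + 2*71)) = sqrt(1 + (-48 + 142)) = sqrt(1 + 94) = sqrt(95)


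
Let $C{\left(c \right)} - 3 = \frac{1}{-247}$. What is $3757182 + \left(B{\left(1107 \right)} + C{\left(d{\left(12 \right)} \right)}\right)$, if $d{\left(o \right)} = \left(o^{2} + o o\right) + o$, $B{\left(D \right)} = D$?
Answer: $\frac{928298123}{247} \approx 3.7583 \cdot 10^{6}$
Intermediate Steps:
$d{\left(o \right)} = o + 2 o^{2}$ ($d{\left(o \right)} = \left(o^{2} + o^{2}\right) + o = 2 o^{2} + o = o + 2 o^{2}$)
$C{\left(c \right)} = \frac{740}{247}$ ($C{\left(c \right)} = 3 + \frac{1}{-247} = 3 - \frac{1}{247} = \frac{740}{247}$)
$3757182 + \left(B{\left(1107 \right)} + C{\left(d{\left(12 \right)} \right)}\right) = 3757182 + \left(1107 + \frac{740}{247}\right) = 3757182 + \frac{274169}{247} = \frac{928298123}{247}$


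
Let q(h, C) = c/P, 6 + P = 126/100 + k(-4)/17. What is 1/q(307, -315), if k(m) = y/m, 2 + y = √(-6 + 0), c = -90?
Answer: 1001/19125 + I*√6/6120 ≈ 0.05234 + 0.00040024*I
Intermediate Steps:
y = -2 + I*√6 (y = -2 + √(-6 + 0) = -2 + √(-6) = -2 + I*√6 ≈ -2.0 + 2.4495*I)
k(m) = (-2 + I*√6)/m
P = -2002/425 - I*√6/68 (P = -6 + (126/100 + ((-2 + I*√6)/(-4))/17) = -6 + (126*(1/100) - (-2 + I*√6)/4*(1/17)) = -6 + (63/50 + (½ - I*√6/4)*(1/17)) = -6 + (63/50 + (1/34 - I*√6/68)) = -6 + (548/425 - I*√6/68) = -2002/425 - I*√6/68 ≈ -4.7106 - 0.036022*I)
q(h, C) = -90/(-2002/425 - I*√6/68)
1/q(307, -315) = 1/(612612000/32065907 - 1912500*I*√6/32065907)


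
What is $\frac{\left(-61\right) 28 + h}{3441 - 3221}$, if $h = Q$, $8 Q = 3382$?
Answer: $- \frac{5141}{880} \approx -5.842$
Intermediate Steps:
$Q = \frac{1691}{4}$ ($Q = \frac{1}{8} \cdot 3382 = \frac{1691}{4} \approx 422.75$)
$h = \frac{1691}{4} \approx 422.75$
$\frac{\left(-61\right) 28 + h}{3441 - 3221} = \frac{\left(-61\right) 28 + \frac{1691}{4}}{3441 - 3221} = \frac{-1708 + \frac{1691}{4}}{220} = \left(- \frac{5141}{4}\right) \frac{1}{220} = - \frac{5141}{880}$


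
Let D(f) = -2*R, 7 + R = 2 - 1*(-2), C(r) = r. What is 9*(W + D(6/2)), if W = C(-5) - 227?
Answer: -2034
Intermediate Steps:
R = -3 (R = -7 + (2 - 1*(-2)) = -7 + (2 + 2) = -7 + 4 = -3)
W = -232 (W = -5 - 227 = -232)
D(f) = 6 (D(f) = -2*(-3) = 6)
9*(W + D(6/2)) = 9*(-232 + 6) = 9*(-226) = -2034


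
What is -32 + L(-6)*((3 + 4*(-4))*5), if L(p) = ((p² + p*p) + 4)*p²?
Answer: -177872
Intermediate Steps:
L(p) = p²*(4 + 2*p²) (L(p) = ((p² + p²) + 4)*p² = (2*p² + 4)*p² = (4 + 2*p²)*p² = p²*(4 + 2*p²))
-32 + L(-6)*((3 + 4*(-4))*5) = -32 + (2*(-6)²*(2 + (-6)²))*((3 + 4*(-4))*5) = -32 + (2*36*(2 + 36))*((3 - 16)*5) = -32 + (2*36*38)*(-13*5) = -32 + 2736*(-65) = -32 - 177840 = -177872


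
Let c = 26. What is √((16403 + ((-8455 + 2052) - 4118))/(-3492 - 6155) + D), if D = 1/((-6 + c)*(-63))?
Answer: I*√2505652402715/2025870 ≈ 0.78136*I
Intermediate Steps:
D = -1/1260 (D = 1/((-6 + 26)*(-63)) = 1/(20*(-63)) = 1/(-1260) = -1/1260 ≈ -0.00079365)
√((16403 + ((-8455 + 2052) - 4118))/(-3492 - 6155) + D) = √((16403 + ((-8455 + 2052) - 4118))/(-3492 - 6155) - 1/1260) = √((16403 + (-6403 - 4118))/(-9647) - 1/1260) = √((16403 - 10521)*(-1/9647) - 1/1260) = √(5882*(-1/9647) - 1/1260) = √(-5882/9647 - 1/1260) = √(-7420967/12155220) = I*√2505652402715/2025870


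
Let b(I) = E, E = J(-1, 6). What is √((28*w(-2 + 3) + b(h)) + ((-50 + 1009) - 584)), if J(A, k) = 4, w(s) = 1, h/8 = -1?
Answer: √407 ≈ 20.174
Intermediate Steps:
h = -8 (h = 8*(-1) = -8)
E = 4
b(I) = 4
√((28*w(-2 + 3) + b(h)) + ((-50 + 1009) - 584)) = √((28*1 + 4) + ((-50 + 1009) - 584)) = √((28 + 4) + (959 - 584)) = √(32 + 375) = √407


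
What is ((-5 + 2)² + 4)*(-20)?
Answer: -260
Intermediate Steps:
((-5 + 2)² + 4)*(-20) = ((-3)² + 4)*(-20) = (9 + 4)*(-20) = 13*(-20) = -260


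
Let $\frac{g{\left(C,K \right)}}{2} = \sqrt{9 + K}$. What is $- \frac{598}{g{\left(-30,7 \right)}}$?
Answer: $- \frac{299}{4} \approx -74.75$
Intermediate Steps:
$g{\left(C,K \right)} = 2 \sqrt{9 + K}$
$- \frac{598}{g{\left(-30,7 \right)}} = - \frac{598}{2 \sqrt{9 + 7}} = - \frac{598}{2 \sqrt{16}} = - \frac{598}{2 \cdot 4} = - \frac{598}{8} = \left(-598\right) \frac{1}{8} = - \frac{299}{4}$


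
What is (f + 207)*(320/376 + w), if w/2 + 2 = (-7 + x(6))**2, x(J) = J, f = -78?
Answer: -6966/47 ≈ -148.21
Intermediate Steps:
w = -2 (w = -4 + 2*(-7 + 6)**2 = -4 + 2*(-1)**2 = -4 + 2*1 = -4 + 2 = -2)
(f + 207)*(320/376 + w) = (-78 + 207)*(320/376 - 2) = 129*(320*(1/376) - 2) = 129*(40/47 - 2) = 129*(-54/47) = -6966/47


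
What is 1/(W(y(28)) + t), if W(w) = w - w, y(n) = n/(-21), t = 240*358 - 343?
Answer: 1/85577 ≈ 1.1685e-5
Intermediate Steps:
t = 85577 (t = 85920 - 343 = 85577)
y(n) = -n/21 (y(n) = n*(-1/21) = -n/21)
W(w) = 0
1/(W(y(28)) + t) = 1/(0 + 85577) = 1/85577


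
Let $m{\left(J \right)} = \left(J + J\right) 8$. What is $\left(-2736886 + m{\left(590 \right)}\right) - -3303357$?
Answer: $575911$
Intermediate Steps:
$m{\left(J \right)} = 16 J$ ($m{\left(J \right)} = 2 J 8 = 16 J$)
$\left(-2736886 + m{\left(590 \right)}\right) - -3303357 = \left(-2736886 + 16 \cdot 590\right) - -3303357 = \left(-2736886 + 9440\right) + 3303357 = -2727446 + 3303357 = 575911$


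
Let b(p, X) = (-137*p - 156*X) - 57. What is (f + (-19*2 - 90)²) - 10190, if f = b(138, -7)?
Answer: -11677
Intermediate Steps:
b(p, X) = -57 - 156*X - 137*p (b(p, X) = (-156*X - 137*p) - 57 = -57 - 156*X - 137*p)
f = -17871 (f = -57 - 156*(-7) - 137*138 = -57 + 1092 - 18906 = -17871)
(f + (-19*2 - 90)²) - 10190 = (-17871 + (-19*2 - 90)²) - 10190 = (-17871 + (-38 - 90)²) - 10190 = (-17871 + (-128)²) - 10190 = (-17871 + 16384) - 10190 = -1487 - 10190 = -11677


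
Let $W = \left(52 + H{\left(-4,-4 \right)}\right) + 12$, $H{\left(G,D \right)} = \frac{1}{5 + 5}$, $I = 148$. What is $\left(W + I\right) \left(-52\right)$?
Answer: $- \frac{55146}{5} \approx -11029.0$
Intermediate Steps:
$H{\left(G,D \right)} = \frac{1}{10}$
$W = \frac{641}{10}$ ($W = \left(52 + \frac{1}{10}\right) + 12 = \frac{521}{10} + 12 = \frac{641}{10} \approx 64.1$)
$\left(W + I\right) \left(-52\right) = \left(\frac{641}{10} + 148\right) \left(-52\right) = \frac{2121}{10} \left(-52\right) = - \frac{55146}{5}$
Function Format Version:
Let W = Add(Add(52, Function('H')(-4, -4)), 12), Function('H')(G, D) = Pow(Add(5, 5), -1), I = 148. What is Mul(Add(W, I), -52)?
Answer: Rational(-55146, 5) ≈ -11029.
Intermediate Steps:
Function('H')(G, D) = Rational(1, 10) (Function('H')(G, D) = Pow(10, -1) = Rational(1, 10))
W = Rational(641, 10) (W = Add(Add(52, Rational(1, 10)), 12) = Add(Rational(521, 10), 12) = Rational(641, 10) ≈ 64.100)
Mul(Add(W, I), -52) = Mul(Add(Rational(641, 10), 148), -52) = Mul(Rational(2121, 10), -52) = Rational(-55146, 5)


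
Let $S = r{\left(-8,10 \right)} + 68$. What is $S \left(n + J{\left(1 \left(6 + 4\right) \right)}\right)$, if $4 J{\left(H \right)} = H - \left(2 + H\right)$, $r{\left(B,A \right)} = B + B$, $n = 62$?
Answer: $3198$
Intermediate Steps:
$r{\left(B,A \right)} = 2 B$
$S = 52$ ($S = 2 \left(-8\right) + 68 = -16 + 68 = 52$)
$J{\left(H \right)} = - \frac{1}{2}$ ($J{\left(H \right)} = \frac{H - \left(2 + H\right)}{4} = \frac{1}{4} \left(-2\right) = - \frac{1}{2}$)
$S \left(n + J{\left(1 \left(6 + 4\right) \right)}\right) = 52 \left(62 - \frac{1}{2}\right) = 52 \cdot \frac{123}{2} = 3198$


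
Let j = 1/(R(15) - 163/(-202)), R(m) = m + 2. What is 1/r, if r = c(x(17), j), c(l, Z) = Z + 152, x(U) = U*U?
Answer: 3597/546946 ≈ 0.0065765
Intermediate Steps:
R(m) = 2 + m
x(U) = U**2
j = 202/3597 (j = 1/((2 + 15) - 163/(-202)) = 1/(17 - 163*(-1/202)) = 1/(17 + 163/202) = 1/(3597/202) = 202/3597 ≈ 0.056158)
c(l, Z) = 152 + Z
r = 546946/3597 (r = 152 + 202/3597 = 546946/3597 ≈ 152.06)
1/r = 1/(546946/3597) = 3597/546946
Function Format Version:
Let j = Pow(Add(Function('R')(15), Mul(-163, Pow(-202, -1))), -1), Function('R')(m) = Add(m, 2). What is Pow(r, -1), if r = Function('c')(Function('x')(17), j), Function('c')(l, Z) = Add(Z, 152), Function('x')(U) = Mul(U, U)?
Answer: Rational(3597, 546946) ≈ 0.0065765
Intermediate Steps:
Function('R')(m) = Add(2, m)
Function('x')(U) = Pow(U, 2)
j = Rational(202, 3597) (j = Pow(Add(Add(2, 15), Mul(-163, Pow(-202, -1))), -1) = Pow(Add(17, Mul(-163, Rational(-1, 202))), -1) = Pow(Add(17, Rational(163, 202)), -1) = Pow(Rational(3597, 202), -1) = Rational(202, 3597) ≈ 0.056158)
Function('c')(l, Z) = Add(152, Z)
r = Rational(546946, 3597) (r = Add(152, Rational(202, 3597)) = Rational(546946, 3597) ≈ 152.06)
Pow(r, -1) = Pow(Rational(546946, 3597), -1) = Rational(3597, 546946)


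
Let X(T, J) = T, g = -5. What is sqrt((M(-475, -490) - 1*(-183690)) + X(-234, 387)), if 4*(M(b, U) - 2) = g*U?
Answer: sqrt(736282)/2 ≈ 429.03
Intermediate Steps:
M(b, U) = 2 - 5*U/4 (M(b, U) = 2 + (-5*U)/4 = 2 - 5*U/4)
sqrt((M(-475, -490) - 1*(-183690)) + X(-234, 387)) = sqrt(((2 - 5/4*(-490)) - 1*(-183690)) - 234) = sqrt(((2 + 1225/2) + 183690) - 234) = sqrt((1229/2 + 183690) - 234) = sqrt(368609/2 - 234) = sqrt(368141/2) = sqrt(736282)/2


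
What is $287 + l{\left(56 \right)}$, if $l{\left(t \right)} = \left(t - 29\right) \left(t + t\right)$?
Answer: $3311$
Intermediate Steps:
$l{\left(t \right)} = 2 t \left(-29 + t\right)$ ($l{\left(t \right)} = \left(-29 + t\right) 2 t = 2 t \left(-29 + t\right)$)
$287 + l{\left(56 \right)} = 287 + 2 \cdot 56 \left(-29 + 56\right) = 287 + 2 \cdot 56 \cdot 27 = 287 + 3024 = 3311$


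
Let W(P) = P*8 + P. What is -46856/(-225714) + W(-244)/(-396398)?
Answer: 4767323158/22368144543 ≈ 0.21313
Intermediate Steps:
W(P) = 9*P (W(P) = 8*P + P = 9*P)
-46856/(-225714) + W(-244)/(-396398) = -46856/(-225714) + (9*(-244))/(-396398) = -46856*(-1/225714) - 2196*(-1/396398) = 23428/112857 + 1098/198199 = 4767323158/22368144543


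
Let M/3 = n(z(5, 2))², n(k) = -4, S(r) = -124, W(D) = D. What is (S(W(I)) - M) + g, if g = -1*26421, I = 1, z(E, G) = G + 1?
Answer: -26593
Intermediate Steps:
z(E, G) = 1 + G
g = -26421
M = 48 (M = 3*(-4)² = 3*16 = 48)
(S(W(I)) - M) + g = (-124 - 1*48) - 26421 = (-124 - 48) - 26421 = -172 - 26421 = -26593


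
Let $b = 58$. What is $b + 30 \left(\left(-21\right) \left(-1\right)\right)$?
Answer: $688$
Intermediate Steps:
$b + 30 \left(\left(-21\right) \left(-1\right)\right) = 58 + 30 \left(\left(-21\right) \left(-1\right)\right) = 58 + 30 \cdot 21 = 58 + 630 = 688$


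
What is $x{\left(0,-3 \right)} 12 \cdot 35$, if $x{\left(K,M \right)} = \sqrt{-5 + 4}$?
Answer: $420 i \approx 420.0 i$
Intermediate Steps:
$x{\left(K,M \right)} = i$ ($x{\left(K,M \right)} = \sqrt{-1} = i$)
$x{\left(0,-3 \right)} 12 \cdot 35 = i 12 \cdot 35 = 12 i 35 = 420 i$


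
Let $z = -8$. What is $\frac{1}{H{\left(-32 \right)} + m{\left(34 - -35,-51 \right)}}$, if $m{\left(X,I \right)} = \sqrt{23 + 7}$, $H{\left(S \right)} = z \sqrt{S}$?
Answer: $\frac{1}{\sqrt{30} - 32 i \sqrt{2}} \approx 0.0026358 + 0.021778 i$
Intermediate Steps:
$H{\left(S \right)} = - 8 \sqrt{S}$
$m{\left(X,I \right)} = \sqrt{30}$
$\frac{1}{H{\left(-32 \right)} + m{\left(34 - -35,-51 \right)}} = \frac{1}{- 8 \sqrt{-32} + \sqrt{30}} = \frac{1}{- 8 \cdot 4 i \sqrt{2} + \sqrt{30}} = \frac{1}{- 32 i \sqrt{2} + \sqrt{30}} = \frac{1}{\sqrt{30} - 32 i \sqrt{2}}$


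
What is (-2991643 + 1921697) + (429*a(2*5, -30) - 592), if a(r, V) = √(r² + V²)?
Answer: -1070538 + 4290*√10 ≈ -1.0570e+6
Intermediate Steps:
a(r, V) = √(V² + r²)
(-2991643 + 1921697) + (429*a(2*5, -30) - 592) = (-2991643 + 1921697) + (429*√((-30)² + (2*5)²) - 592) = -1069946 + (429*√(900 + 10²) - 592) = -1069946 + (429*√(900 + 100) - 592) = -1069946 + (429*√1000 - 592) = -1069946 + (429*(10*√10) - 592) = -1069946 + (4290*√10 - 592) = -1069946 + (-592 + 4290*√10) = -1070538 + 4290*√10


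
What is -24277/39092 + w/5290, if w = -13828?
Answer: -334494753/103398340 ≈ -3.2350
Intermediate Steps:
-24277/39092 + w/5290 = -24277/39092 - 13828/5290 = -24277*1/39092 - 13828*1/5290 = -24277/39092 - 6914/2645 = -334494753/103398340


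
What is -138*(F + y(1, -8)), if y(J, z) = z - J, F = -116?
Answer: 17250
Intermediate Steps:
-138*(F + y(1, -8)) = -138*(-116 + (-8 - 1*1)) = -138*(-116 + (-8 - 1)) = -138*(-116 - 9) = -138*(-125) = 17250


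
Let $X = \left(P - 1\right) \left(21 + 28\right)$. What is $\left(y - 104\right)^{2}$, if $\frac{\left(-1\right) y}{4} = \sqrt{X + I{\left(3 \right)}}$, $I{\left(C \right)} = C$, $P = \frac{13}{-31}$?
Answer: $\frac{302288}{31} + \frac{832 i \sqrt{63953}}{31} \approx 9751.2 + 6787.2 i$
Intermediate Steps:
$P = - \frac{13}{31}$ ($P = 13 \left(- \frac{1}{31}\right) = - \frac{13}{31} \approx -0.41935$)
$X = - \frac{2156}{31}$ ($X = \left(- \frac{13}{31} - 1\right) \left(21 + 28\right) = \left(- \frac{44}{31}\right) 49 = - \frac{2156}{31} \approx -69.548$)
$y = - \frac{4 i \sqrt{63953}}{31}$ ($y = - 4 \sqrt{- \frac{2156}{31} + 3} = - 4 \sqrt{- \frac{2063}{31}} = - 4 \frac{i \sqrt{63953}}{31} = - \frac{4 i \sqrt{63953}}{31} \approx - 32.631 i$)
$\left(y - 104\right)^{2} = \left(- \frac{4 i \sqrt{63953}}{31} - 104\right)^{2} = \left(-104 - \frac{4 i \sqrt{63953}}{31}\right)^{2}$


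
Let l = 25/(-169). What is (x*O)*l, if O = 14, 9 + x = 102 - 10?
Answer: -29050/169 ≈ -171.89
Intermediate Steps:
l = -25/169 (l = 25*(-1/169) = -25/169 ≈ -0.14793)
x = 83 (x = -9 + (102 - 10) = -9 + 92 = 83)
(x*O)*l = (83*14)*(-25/169) = 1162*(-25/169) = -29050/169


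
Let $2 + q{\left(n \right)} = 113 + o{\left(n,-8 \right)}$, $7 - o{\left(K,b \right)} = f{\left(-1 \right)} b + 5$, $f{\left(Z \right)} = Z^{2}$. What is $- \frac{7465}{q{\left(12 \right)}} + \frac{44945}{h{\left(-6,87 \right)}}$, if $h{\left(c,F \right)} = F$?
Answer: $\frac{4788890}{10527} \approx 454.92$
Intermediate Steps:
$o{\left(K,b \right)} = 2 - b$ ($o{\left(K,b \right)} = 7 - \left(\left(-1\right)^{2} b + 5\right) = 7 - \left(1 b + 5\right) = 7 - \left(b + 5\right) = 7 - \left(5 + b\right) = 2 - b$)
$q{\left(n \right)} = 121$ ($q{\left(n \right)} = -2 + \left(113 + \left(2 - -8\right)\right) = -2 + \left(113 + \left(2 + 8\right)\right) = -2 + \left(113 + 10\right) = -2 + 123 = 121$)
$- \frac{7465}{q{\left(12 \right)}} + \frac{44945}{h{\left(-6,87 \right)}} = - \frac{7465}{121} + \frac{44945}{87} = \frac{4788890}{10527}$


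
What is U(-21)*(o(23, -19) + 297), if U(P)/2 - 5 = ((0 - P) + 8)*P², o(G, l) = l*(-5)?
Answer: 10030496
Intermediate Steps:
o(G, l) = -5*l
U(P) = 10 + 2*P²*(8 - P) (U(P) = 10 + 2*(((0 - P) + 8)*P²) = 10 + 2*((-P + 8)*P²) = 10 + 2*((8 - P)*P²) = 10 + 2*(P²*(8 - P)) = 10 + 2*P²*(8 - P))
U(-21)*(o(23, -19) + 297) = (10 - 2*(-21)³ + 16*(-21)²)*(-5*(-19) + 297) = (10 - 2*(-9261) + 16*441)*(95 + 297) = (10 + 18522 + 7056)*392 = 25588*392 = 10030496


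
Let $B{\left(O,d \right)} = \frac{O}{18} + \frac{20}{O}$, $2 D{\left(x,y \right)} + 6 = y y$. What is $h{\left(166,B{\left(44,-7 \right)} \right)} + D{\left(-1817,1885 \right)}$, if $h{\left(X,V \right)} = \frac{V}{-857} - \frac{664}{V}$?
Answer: $\frac{86509518366445}{48699882} \approx 1.7764 \cdot 10^{6}$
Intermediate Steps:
$D{\left(x,y \right)} = -3 + \frac{y^{2}}{2}$ ($D{\left(x,y \right)} = -3 + \frac{y y}{2} = -3 + \frac{y^{2}}{2}$)
$B{\left(O,d \right)} = \frac{20}{O} + \frac{O}{18}$ ($B{\left(O,d \right)} = O \frac{1}{18} + \frac{20}{O} = \frac{O}{18} + \frac{20}{O} = \frac{20}{O} + \frac{O}{18}$)
$h{\left(X,V \right)} = - \frac{664}{V} - \frac{V}{857}$ ($h{\left(X,V \right)} = V \left(- \frac{1}{857}\right) - \frac{664}{V} = - \frac{V}{857} - \frac{664}{V} = - \frac{664}{V} - \frac{V}{857}$)
$h{\left(166,B{\left(44,-7 \right)} \right)} + D{\left(-1817,1885 \right)} = \left(- \frac{664}{\frac{20}{44} + \frac{1}{18} \cdot 44} - \frac{\frac{20}{44} + \frac{1}{18} \cdot 44}{857}\right) - \left(3 - \frac{1885^{2}}{2}\right) = \left(- \frac{664}{20 \cdot \frac{1}{44} + \frac{22}{9}} - \frac{20 \cdot \frac{1}{44} + \frac{22}{9}}{857}\right) + \left(-3 + \frac{1}{2} \cdot 3553225\right) = \left(- \frac{664}{\frac{5}{11} + \frac{22}{9}} - \frac{\frac{5}{11} + \frac{22}{9}}{857}\right) + \left(-3 + \frac{3553225}{2}\right) = \left(- \frac{664}{\frac{287}{99}} - \frac{287}{84843}\right) + \frac{3553219}{2} = \left(\left(-664\right) \frac{99}{287} - \frac{287}{84843}\right) + \frac{3553219}{2} = \left(- \frac{65736}{287} - \frac{287}{84843}\right) + \frac{3553219}{2} = - \frac{5577321817}{24349941} + \frac{3553219}{2} = \frac{86509518366445}{48699882}$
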